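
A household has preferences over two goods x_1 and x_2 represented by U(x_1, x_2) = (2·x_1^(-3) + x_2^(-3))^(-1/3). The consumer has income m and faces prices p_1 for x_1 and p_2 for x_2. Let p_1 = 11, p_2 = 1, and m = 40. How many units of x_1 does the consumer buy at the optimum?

x_1* = 3.192

From the CES first-order condition, 2·(x_2/x_1)^(4) = p_1/p_2.
Hence x_2/x_1 = ((1/2)·p_1/p_2)^(1/(4)), i.e. raised to the 0.25 power.
Substitute x_2 = (x_2/x_1)·x_1 into the budget: x_1* = m/(p_1 + p_2·(x_2/x_1)).
Numerically x_2/x_1 = 1.531407, so x_1* = 40/(11 + 1·1.531407) = 3.192.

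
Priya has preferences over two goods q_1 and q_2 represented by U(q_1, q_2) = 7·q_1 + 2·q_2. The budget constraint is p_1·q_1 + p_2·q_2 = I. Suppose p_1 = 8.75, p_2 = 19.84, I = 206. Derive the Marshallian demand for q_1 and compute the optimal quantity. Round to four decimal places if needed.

q_1* = 23.5429

Linear utility — the consumer picks whichever good has higher MU/price: 7/8.75 = 0.8 vs 2/19.84 = 0.1008.
q_1 gives more utility per dollar, so spend all income on q_1: q_1* = I/p_1, q_2* = 0.
Numerically: q_1* = 23.5429, q_2* = 0.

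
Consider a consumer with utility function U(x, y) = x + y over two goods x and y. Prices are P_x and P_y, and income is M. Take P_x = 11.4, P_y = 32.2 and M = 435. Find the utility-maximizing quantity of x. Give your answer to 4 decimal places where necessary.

Perfect substitutes: compare marginal utility per dollar. 1/P_x vs 1/P_y → 0.0877 vs 0.0311.
x gives more utility per dollar, so spend all income on x: x* = M/P_x, y* = 0.
Numerically: x* = 38.1579, y* = 0.

x* = 38.1579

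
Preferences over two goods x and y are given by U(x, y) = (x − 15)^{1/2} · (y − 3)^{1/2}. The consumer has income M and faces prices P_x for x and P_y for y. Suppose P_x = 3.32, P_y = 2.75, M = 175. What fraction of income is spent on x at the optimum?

share on x = 0.6187

This is Cobb-Douglas in (x−15, y−3): tangency gives 0.5·P_y·(y−3) = 0.5·P_x·(x−15).
Substituting into the budget: x* = 15 + 0.5·(M − 15·P_x − 3·P_y)/P_x, and y* = 3 + 0.5·(…)/P_y.
Discretionary income = 175 − 15·3.32 − 3·2.75 = 116.95; x* = 15 + 0.5·116.95/3.32 = 32.613; y* = 3 + 0.5·116.95/2.75 = 24.2636.
Expenditure on x: 3.32·32.613 = 108.275; share = 0.6187.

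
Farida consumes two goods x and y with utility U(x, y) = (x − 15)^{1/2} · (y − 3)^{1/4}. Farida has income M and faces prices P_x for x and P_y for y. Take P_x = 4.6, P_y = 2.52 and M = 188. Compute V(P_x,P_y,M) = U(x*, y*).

V = 7.8746

Let x' = x−15, y' = y−3. MRS = 2·y'/x' = P_x/P_y.
Substituting into the budget: x* = 15 + 2/3·(M − 15·P_x − 3·P_y)/P_x, and y* = 3 + 1/3·(…)/P_y.
Discretionary income = 188 − 15·4.6 − 3·2.52 = 111.44; x* = 15 + 2/3·111.44/4.6 = 31.1507; y* = 3 + 1/3·111.44/2.52 = 17.7407.
Utility at the optimum: U(31.1507, 17.7407) = 7.8746.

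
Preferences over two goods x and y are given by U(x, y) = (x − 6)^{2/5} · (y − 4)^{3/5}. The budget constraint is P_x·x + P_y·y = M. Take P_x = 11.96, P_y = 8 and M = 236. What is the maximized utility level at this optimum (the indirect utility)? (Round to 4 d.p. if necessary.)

V = 7.1801

This is Cobb-Douglas in (x−6, y−4): tangency gives 0.4·P_y·(y−4) = 0.6·P_x·(x−6).
After buying the subsistence bundle (6, 4), a share 0.4 of the remaining income goes to x: x* = 6 + 0.4·(M − 6P_x − 4P_y)/P_x.
Discretionary income = 236 − 6·11.96 − 4·8 = 132.24; x* = 6 + 0.4·132.24/11.96 = 10.4227; y* = 4 + 0.6·132.24/8 = 13.918.
Utility at the optimum: U(10.4227, 13.918) = 7.1801.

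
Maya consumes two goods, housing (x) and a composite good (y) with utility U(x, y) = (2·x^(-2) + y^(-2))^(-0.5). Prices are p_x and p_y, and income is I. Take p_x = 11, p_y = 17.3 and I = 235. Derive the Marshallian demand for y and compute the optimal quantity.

MRS = MU_x/MU_y = 2·(y/x)^(3). Set equal to p_x/p_y.
Solve for the ratio: y/x = [(1/2)·p_x/p_y]^(1/3).
Substitute y = (y/x)·x into the budget: x* = I/(p_x + p_y·(y/x)).
Numerically y/x = 0.682505, so x* = 235/(11 + 17.3·0.682505) = 10.3037 and y* = 0.682505·10.3037 = 7.0323.

y* = 7.0323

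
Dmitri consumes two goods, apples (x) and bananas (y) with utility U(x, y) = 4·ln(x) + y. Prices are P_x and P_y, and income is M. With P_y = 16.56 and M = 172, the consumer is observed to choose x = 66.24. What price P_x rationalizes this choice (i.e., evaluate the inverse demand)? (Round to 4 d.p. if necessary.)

MU_x = 4/x, MU_y = 1. Tangency: 4/x = P_x/P_y.
So x*(P_x,P_y) = 4·P_y/P_x, independent of income; and y* = (M − 4·P_y)/P_y.
Set x* = 66.24 in the demand function and solve for P_x: P_x = 1.

P_x = 1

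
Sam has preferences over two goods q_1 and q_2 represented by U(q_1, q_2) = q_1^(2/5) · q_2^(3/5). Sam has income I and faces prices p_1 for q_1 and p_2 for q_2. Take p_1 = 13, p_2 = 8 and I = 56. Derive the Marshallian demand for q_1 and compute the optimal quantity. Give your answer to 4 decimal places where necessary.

Tangency: MRS = (2/3)·q_2/q_1 = p_1/p_2.
Rearranging, p_2·q_2 = (3/2)·p_1·q_1. Substituting into the budget gives p_1·q_1·(1 + (3/2)) = I.
Demand: q_1*(p_1,p_2,I) = 0.4·I/p_1 and q_2* = 0.6·I/p_2.
At p_1=13, p_2=8, I=56: q_1* = 0.4·56/13 = 1.7231.

q_1* = 1.7231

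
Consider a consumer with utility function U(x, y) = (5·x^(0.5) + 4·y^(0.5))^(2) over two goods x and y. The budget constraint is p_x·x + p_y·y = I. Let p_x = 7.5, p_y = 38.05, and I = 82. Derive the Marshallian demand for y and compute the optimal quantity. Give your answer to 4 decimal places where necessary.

MU_x ∝ 5·x^(-0.5), MU_y ∝ 4·y^(-0.5), so MRS = (5/4)·(y/x)^(0.5) = p_x/p_y.
Solve for the ratio: y/x = [(4/5)·p_x/p_y]^(2).
Substitute y = (y/x)·x into the budget: x* = I/(p_x + p_y·(y/x)).
Numerically y/x = 0.024865, so x* = 82/(7.5 + 38.05·0.024865) = 9.7086 and y* = 0.024865·9.7086 = 0.2414.

y* = 0.2414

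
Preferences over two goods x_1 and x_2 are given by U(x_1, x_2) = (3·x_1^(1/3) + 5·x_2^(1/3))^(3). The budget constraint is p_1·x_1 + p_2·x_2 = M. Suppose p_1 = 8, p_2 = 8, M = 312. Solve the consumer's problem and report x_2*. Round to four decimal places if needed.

x_2* = 26.6256

MRS = MU_x_1/MU_x_2 = (3/5)·(x_2/x_1)^(2/3). Set equal to p_1/p_2.
Solve for the ratio: x_2/x_1 = [(5/3)·p_1/p_2]^(1.5).
Substitute x_2 = (x_2/x_1)·x_1 into the budget: x_1* = M/(p_1 + p_2·(x_2/x_1)).
Numerically x_2/x_1 = 2.151657, so x_1* = 312/(8 + 8·2.151657) = 12.3744 and x_2* = 2.151657·12.3744 = 26.6256.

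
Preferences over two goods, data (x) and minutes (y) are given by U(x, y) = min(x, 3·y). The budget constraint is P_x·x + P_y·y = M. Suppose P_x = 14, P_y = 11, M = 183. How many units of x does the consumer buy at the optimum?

x* = 10.3585

Here 3·14 + 11 = 53, giving x* = 10.3585.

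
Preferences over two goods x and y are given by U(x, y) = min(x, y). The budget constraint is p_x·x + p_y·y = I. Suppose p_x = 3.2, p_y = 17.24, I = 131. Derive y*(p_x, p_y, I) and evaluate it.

y* = 6.409

With perfect complements, no substitution: consume in ratio x:y = 1:1.
Budget: p_x·x + p_y·x = I, so (p_x + p_y)·x = I.
Demand: x*(p_x,p_y,I) = I/(p_x + p_y), y* = I/(p_x + p_y).
Here 3.2 + 17.24 = 20.44, giving y* = 6.409.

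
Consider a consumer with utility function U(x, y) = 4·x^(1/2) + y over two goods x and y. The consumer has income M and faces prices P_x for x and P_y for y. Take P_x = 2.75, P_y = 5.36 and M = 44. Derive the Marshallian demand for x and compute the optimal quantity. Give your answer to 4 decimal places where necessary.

Utility is quasi-linear in y; the FOC for x is 2/√x = P_x/P_y.
Solve: √x = 2·P_y/P_x, so x*(P_x,P_y) = (2·P_y/P_x)², and y* = (M − P_x·x*)/P_y.
Plugging in: x* = (2·5.36/2.75)² = 15.1958.

x* = 15.1958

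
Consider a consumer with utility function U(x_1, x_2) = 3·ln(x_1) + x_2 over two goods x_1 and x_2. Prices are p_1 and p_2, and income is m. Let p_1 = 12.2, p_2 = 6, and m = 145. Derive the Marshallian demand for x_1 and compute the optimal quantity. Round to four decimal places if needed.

At the given prices: x_1* = 3·6/12.2 = 1.4754.

x_1* = 1.4754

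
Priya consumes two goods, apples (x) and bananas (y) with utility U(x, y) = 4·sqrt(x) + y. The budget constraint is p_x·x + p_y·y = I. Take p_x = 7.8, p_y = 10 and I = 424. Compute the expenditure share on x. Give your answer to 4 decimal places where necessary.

share on x = 0.1209

Set MRS = p_x/p_y: 2·x^(−1/2) = p_x/p_y.
Thus x* = (2·p_y/p_x)² — independent of I — with the rest of income spent on y.
Plugging in: x* = (2·10/7.8)² = 6.5746, y* = 37.2718.
Expenditure on x: 7.8·6.5746 = 51.2821; share = 0.1209.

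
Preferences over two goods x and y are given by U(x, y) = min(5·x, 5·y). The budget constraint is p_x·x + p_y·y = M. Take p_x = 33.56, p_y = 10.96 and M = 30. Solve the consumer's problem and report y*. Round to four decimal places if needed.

y* = 0.6739

Demand: x*(p_x,p_y,M) = 5·M/(5·p_x + 5·p_y), y* = 5·M/(5·p_x + 5·p_y).
Here 5·33.56 + 5·10.96 = 222.6, giving y* = 0.6739.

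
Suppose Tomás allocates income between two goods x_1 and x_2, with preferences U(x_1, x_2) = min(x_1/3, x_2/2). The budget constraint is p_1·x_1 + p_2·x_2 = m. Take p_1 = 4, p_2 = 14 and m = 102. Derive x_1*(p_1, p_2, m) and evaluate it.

x_1* = 7.65

Leontief preferences: the optimum is at the kink where x_1/3 = x_2/2, i.e. x_2 = (2/3)·x_1.
Budget: p_1·x_1 + p_2·(2/3)·x_1 = m, so (3·p_1 + 2·p_2)·x_1 = 3·m.
Demand: x_1*(p_1,p_2,m) = 3·m/(3·p_1 + 2·p_2), x_2* = 2·m/(3·p_1 + 2·p_2).
Here 3·4 + 2·14 = 40, giving x_1* = 7.65.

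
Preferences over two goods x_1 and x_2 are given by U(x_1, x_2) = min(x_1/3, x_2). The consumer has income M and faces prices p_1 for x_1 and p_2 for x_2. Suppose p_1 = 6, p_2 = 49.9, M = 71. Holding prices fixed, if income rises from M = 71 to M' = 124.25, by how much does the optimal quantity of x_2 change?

Δx_2* = 0.7842

Demand: x_1*(p_1,p_2,M) = 3·M/(3·p_1 + p_2), x_2* = M/(3·p_1 + p_2).
Here 3·6 + 49.9 = 67.9, giving x_2* = 1.0457.
At M' = 124.25: x_2* = 1.8299. Change: 1.8299 − 1.0457 = 0.7842.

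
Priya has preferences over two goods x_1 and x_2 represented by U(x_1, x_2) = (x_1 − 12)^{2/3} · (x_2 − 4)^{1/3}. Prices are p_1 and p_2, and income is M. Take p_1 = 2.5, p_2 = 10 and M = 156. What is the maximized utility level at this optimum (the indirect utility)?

MRS = 2·(x_2−4)/(x_1−12). Tangency with p_1/p_2 gives x_2−4 = (1/2)·(p_1/p_2)·(x_1−12).
Substituting into the budget: x_1* = 12 + 2/3·(M − 12·p_1 − 4·p_2)/p_1, and x_2* = 4 + 1/3·(…)/p_2.
Discretionary income = 156 − 12·2.5 − 4·10 = 86; x_1* = 12 + 2/3·86/2.5 = 34.9333; x_2* = 4 + 1/3·86/10 = 6.8667.
Utility at the optimum: U(34.9333, 6.8667) = 11.4667.

V = 11.4667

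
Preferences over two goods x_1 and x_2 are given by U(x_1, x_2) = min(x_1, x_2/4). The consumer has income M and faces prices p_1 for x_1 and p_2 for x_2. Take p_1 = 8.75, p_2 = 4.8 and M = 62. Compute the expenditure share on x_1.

share on x_1 = 0.3131

With perfect complements, no substitution: consume in ratio x_1:x_2 = 1:4.
Budget: p_1·x_1 + p_2·4·x_1 = M, so (p_1 + 4·p_2)·x_1 = M.
Demand: x_1*(p_1,p_2,M) = M/(p_1 + 4·p_2), x_2* = 4·M/(p_1 + 4·p_2).
Here 8.75 + 4·4.8 = 27.95, giving x_1* = 2.2182 and x_2* = 8.873.
Expenditure on x_1: 8.75·2.2182 = 19.4097; share = 0.3131.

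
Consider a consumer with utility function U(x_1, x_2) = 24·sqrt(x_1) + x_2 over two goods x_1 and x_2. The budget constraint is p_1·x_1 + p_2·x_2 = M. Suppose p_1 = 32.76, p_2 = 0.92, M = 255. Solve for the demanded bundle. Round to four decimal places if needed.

x_1* = 0.1136, x_2* = 273.13

Utility is quasi-linear in x_2; the FOC for x_1 is 12/√x_1 = p_1/p_2.
Solve: √x_1 = 12·p_2/p_1, so x_1*(p_1,p_2) = (12·p_2/p_1)², and x_2* = (M − p_1·x_1*)/p_2.
Plugging in: x_1* = (12·0.92/32.76)² = 0.1136, x_2* = 273.13.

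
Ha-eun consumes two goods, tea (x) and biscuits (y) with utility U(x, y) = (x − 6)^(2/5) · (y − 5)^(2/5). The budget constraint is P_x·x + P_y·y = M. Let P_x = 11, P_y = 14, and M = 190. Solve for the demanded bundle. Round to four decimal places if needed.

x* = 8.4545, y* = 6.9286

This is Cobb-Douglas in (x−6, y−5): tangency gives 0.4·P_y·(y−5) = 0.4·P_x·(x−6).
After buying the subsistence bundle (6, 5), a share 0.5 of the remaining income goes to x: x* = 6 + 0.5·(M − 6P_x − 5P_y)/P_x.
Discretionary income = 190 − 6·11 − 5·14 = 54; x* = 6 + 0.5·54/11 = 8.4545; y* = 5 + 0.5·54/14 = 6.9286.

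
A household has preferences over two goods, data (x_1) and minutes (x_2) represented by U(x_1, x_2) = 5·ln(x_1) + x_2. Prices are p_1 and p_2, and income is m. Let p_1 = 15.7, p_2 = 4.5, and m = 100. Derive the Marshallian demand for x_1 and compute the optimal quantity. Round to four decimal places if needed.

x_1* = 1.4331

Set MRS = p_1/p_2: (5/x_1)/1 = p_1/p_2.
So x_1*(p_1,p_2) = 5·p_2/p_1, independent of income; and x_2* = (m − 5·p_2)/p_2.
At the given prices: x_1* = 5·4.5/15.7 = 1.4331.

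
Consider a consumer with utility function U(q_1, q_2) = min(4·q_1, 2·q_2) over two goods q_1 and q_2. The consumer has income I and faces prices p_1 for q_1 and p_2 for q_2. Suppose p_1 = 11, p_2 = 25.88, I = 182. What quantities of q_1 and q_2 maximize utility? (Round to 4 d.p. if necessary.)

q_1* = 2.8999, q_2* = 5.7999

Leontief preferences: the optimum is at the kink where q_1/2 = q_2/4, i.e. q_2 = 2·q_1.
Budget: p_1·q_1 + p_2·2·q_1 = I, so (2·p_1 + 4·p_2)·q_1 = 2·I.
Demand: q_1*(p_1,p_2,I) = 2·I/(2·p_1 + 4·p_2), q_2* = 4·I/(2·p_1 + 4·p_2).
Here 2·11 + 4·25.88 = 125.52, giving q_1* = 2.8999 and q_2* = 5.7999.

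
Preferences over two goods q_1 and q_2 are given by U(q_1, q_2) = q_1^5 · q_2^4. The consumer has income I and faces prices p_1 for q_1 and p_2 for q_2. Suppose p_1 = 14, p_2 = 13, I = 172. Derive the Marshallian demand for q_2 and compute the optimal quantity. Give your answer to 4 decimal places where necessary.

q_2* = 5.8803

The MRS is (5/4)·q_2/q_1. Set MRS = p_1/p_2.
So 5·p_2·q_2 = 4·p_1·q_1; combined with the budget, a share 5/9 of income goes to q_1.
Demand: q_1*(p_1,p_2,I) = 5/9·I/p_1 and q_2* = 4/9·I/p_2.
At p_1=14, p_2=13, I=172: q_2* = 4/9·172/13 = 5.8803.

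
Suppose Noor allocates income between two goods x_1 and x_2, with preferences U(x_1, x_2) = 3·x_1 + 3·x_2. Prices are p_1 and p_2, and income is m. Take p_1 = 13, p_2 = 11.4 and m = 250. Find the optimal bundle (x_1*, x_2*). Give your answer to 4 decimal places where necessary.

Linear utility — the consumer picks whichever good has higher MU/price: 3/13 = 0.2308 vs 3/11.4 = 0.2632.
x_2 gives more utility per dollar, so spend all income on x_2: x_2* = m/p_2, x_1* = 0.
Numerically: x_1* = 0, x_2* = 21.9298.

x_1* = 0, x_2* = 21.9298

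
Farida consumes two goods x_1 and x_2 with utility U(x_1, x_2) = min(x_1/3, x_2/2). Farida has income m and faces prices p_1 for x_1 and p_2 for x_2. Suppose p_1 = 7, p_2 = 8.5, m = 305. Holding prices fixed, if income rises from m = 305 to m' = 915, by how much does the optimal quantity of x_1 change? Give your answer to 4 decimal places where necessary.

Δx_1* = 48.1579

With perfect complements, no substitution: consume in ratio x_1:x_2 = 3:2.
Budget: p_1·x_1 + p_2·(2/3)·x_1 = m, so (3·p_1 + 2·p_2)·x_1 = 3·m.
Demand: x_1*(p_1,p_2,m) = 3·m/(3·p_1 + 2·p_2), x_2* = 2·m/(3·p_1 + 2·p_2).
Here 3·7 + 2·8.5 = 38, giving x_1* = 24.0789.
At m' = 915: x_1* = 72.2368. Change: 72.2368 − 24.0789 = 48.1579.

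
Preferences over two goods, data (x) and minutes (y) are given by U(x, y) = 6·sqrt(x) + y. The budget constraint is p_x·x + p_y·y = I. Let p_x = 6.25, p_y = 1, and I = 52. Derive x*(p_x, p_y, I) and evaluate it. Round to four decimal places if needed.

Set MRS = p_x/p_y: 3·x^(−1/2) = p_x/p_y.
Solve: √x = 3·p_y/p_x, so x*(p_x,p_y) = (3·p_y/p_x)², and y* = (I − p_x·x*)/p_y.
Plugging in: x* = (3·1/6.25)² = 0.2304.

x* = 0.2304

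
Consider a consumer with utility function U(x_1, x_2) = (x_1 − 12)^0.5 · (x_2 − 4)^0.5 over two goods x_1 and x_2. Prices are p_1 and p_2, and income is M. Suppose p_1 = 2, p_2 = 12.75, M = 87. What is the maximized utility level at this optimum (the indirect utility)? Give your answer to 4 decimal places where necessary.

This is Cobb-Douglas in (x_1−12, x_2−4): tangency gives 0.5·p_2·(x_2−4) = 0.5·p_1·(x_1−12).
Substituting into the budget: x_1* = 12 + 0.5·(M − 12·p_1 − 4·p_2)/p_1, and x_2* = 4 + 0.5·(…)/p_2.
Discretionary income = 87 − 12·2 − 4·12.75 = 12; x_1* = 12 + 0.5·12/2 = 15; x_2* = 4 + 0.5·12/12.75 = 4.4706.
Utility at the optimum: U(15, 4.4706) = 1.1882.

V = 1.1882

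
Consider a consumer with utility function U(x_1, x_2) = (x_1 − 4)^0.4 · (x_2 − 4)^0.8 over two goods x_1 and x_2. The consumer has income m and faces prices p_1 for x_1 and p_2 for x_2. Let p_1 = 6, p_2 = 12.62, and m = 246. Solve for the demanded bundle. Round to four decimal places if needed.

MRS = (1/2)·(x_2−4)/(x_1−4). Tangency with p_1/p_2 gives x_2−4 = 2·(p_1/p_2)·(x_1−4).
After buying the subsistence bundle (4, 4), a share 1/3 of the remaining income goes to x_1: x_1* = 4 + 1/3·(m − 4p_1 − 4p_2)/p_1.
Discretionary income = 246 − 4·6 − 4·12.62 = 171.52; x_1* = 4 + 1/3·171.52/6 = 13.5289; x_2* = 4 + 2/3·171.52/12.62 = 13.0608.

x_1* = 13.5289, x_2* = 13.0608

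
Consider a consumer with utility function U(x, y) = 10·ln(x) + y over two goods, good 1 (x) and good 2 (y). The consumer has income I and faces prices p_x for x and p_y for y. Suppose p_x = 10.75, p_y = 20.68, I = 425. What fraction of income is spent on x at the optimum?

share on x = 0.4866

Set MRS = p_x/p_y: (10/x)/1 = p_x/p_y.
So x*(p_x,p_y) = 10·p_y/p_x, independent of income; and y* = (I − 10·p_y)/p_y.
At the given prices: x* = 10·20.68/10.75 = 19.2372, and y* = 10.5513.
Expenditure on x: 10.75·19.2372 = 206.8; share = 0.4866.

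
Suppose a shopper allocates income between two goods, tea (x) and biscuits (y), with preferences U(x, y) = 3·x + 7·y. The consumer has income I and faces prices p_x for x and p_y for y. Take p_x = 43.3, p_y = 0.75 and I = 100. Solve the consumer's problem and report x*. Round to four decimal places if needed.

x* = 0

Perfect substitutes: compare marginal utility per dollar. 3/p_x vs 7/p_y → 0.0693 vs 9.3333.
y gives more utility per dollar, so spend all income on y: y* = I/p_y, x* = 0.
Numerically: x* = 0, y* = 133.3333.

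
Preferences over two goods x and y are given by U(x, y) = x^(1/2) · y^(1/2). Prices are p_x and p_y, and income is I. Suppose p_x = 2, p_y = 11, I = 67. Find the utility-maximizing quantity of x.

x* = 16.75

Tangency: MRS = y/x = p_x/p_y.
So 0.5·p_y·y = 0.5·p_x·x; combined with the budget, a share 0.5 of income goes to x.
Demand: x*(p_x,p_y,I) = 0.5·I/p_x and y* = 0.5·I/p_y.
At p_x=2, p_y=11, I=67: x* = 0.5·67/2 = 16.75.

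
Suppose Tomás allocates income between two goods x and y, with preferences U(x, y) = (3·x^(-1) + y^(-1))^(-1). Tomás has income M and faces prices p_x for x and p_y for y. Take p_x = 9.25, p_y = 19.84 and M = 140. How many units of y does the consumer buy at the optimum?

MRS = MU_x/MU_y = 3·(y/x)^(2). Set equal to p_x/p_y.
Solve for the ratio: y/x = [(1/3)·p_x/p_y]^(0.5).
Substitute y = (y/x)·x into the budget: x* = M/(p_x + p_y·(y/x)).
Numerically y/x = 0.394221, so x* = 140/(9.25 + 19.84·0.394221) = 8.2009 and y* = 0.394221·8.2009 = 3.233.

y* = 3.233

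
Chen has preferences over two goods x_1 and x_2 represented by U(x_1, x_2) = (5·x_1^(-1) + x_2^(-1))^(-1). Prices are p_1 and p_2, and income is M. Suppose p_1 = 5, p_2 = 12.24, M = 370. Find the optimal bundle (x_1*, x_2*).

From the CES first-order condition, 5·(x_2/x_1)^(2) = p_1/p_2.
Solve for the ratio: x_2/x_1 = [(1/5)·p_1/p_2]^(0.5).
Substitute x_2 = (x_2/x_1)·x_1 into the budget: x_1* = M/(p_1 + p_2·(x_2/x_1)).
Numerically x_2/x_1 = 0.285831, so x_1* = 370/(5 + 12.24·0.285831) = 43.5367 and x_2* = 0.285831·43.5367 = 12.4441.

x_1* = 43.5367, x_2* = 12.4441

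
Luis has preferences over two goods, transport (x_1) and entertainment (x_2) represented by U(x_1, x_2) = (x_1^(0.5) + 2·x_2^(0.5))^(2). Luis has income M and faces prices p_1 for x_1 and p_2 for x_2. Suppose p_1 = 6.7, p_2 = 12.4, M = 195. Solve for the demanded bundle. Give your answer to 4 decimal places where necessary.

Substitute x_2 = (x_2/x_1)·x_1 into the budget: x_1* = M/(p_1 + p_2·(x_2/x_1)).
Numerically x_2/x_1 = 1.167794, so x_1* = 195/(6.7 + 12.4·1.167794) = 9.2065 and x_2* = 1.167794·9.2065 = 10.7513.

x_1* = 9.2065, x_2* = 10.7513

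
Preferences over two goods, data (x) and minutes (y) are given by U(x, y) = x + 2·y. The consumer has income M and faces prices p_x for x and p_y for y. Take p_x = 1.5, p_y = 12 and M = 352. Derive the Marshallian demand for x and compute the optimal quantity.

x* = 234.6667

Perfect substitutes: compare marginal utility per dollar. 1/p_x vs 2/p_y → 0.6667 vs 0.1667.
x gives more utility per dollar, so spend all income on x: x* = M/p_x, y* = 0.
Numerically: x* = 234.6667, y* = 0.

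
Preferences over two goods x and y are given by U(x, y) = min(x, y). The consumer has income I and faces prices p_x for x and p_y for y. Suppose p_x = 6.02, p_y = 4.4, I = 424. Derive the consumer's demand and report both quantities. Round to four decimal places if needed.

Here 6.02 + 4.4 = 10.42, giving x* = 40.691 and y* = 40.691.

x* = 40.691, y* = 40.691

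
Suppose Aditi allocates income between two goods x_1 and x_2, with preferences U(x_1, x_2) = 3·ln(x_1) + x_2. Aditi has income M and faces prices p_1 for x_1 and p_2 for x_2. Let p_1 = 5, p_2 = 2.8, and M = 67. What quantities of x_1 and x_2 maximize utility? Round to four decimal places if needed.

x_1* = 1.68, x_2* = 20.9286

MU_x_1 = 3/x_1, MU_x_2 = 1. Tangency: 3/x_1 = p_1/p_2.
So x_1*(p_1,p_2) = 3·p_2/p_1, independent of income; and x_2* = (M − 3·p_2)/p_2.
At the given prices: x_1* = 3·2.8/5 = 1.68, and x_2* = 20.9286.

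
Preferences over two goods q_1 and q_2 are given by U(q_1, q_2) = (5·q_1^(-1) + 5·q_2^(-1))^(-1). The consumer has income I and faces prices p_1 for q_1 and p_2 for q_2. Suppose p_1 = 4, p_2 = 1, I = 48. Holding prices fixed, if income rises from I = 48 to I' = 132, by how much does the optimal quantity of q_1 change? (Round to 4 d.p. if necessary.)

Substitute q_2 = (q_2/q_1)·q_1 into the budget: q_1* = I/(p_1 + p_2·(q_2/q_1)).
Numerically q_2/q_1 = 2, so q_1* = 48/(4 + 1·2) = 8.
At I' = 132: q_1* = 22. Change: 22 − 8 = 14.

Δq_1* = 14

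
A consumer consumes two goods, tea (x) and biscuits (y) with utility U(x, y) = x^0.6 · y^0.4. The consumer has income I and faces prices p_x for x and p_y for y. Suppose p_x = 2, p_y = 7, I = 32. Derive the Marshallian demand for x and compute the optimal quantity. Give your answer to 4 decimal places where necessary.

x* = 9.6

Tangency: MRS = (3/2)·y/x = p_x/p_y.
Rearranging, p_y·y = (2/3)·p_x·x. Substituting into the budget gives p_x·x·(1 + (2/3)) = I.
Demand: x*(p_x,p_y,I) = 0.6·I/p_x and y* = 0.4·I/p_y.
At p_x=2, p_y=7, I=32: x* = 0.6·32/2 = 9.6.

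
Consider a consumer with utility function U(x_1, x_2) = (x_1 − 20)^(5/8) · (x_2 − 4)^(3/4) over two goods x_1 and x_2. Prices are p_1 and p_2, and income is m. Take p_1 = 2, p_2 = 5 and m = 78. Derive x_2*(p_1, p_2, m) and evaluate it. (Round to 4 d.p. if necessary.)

x_2* = 5.9636

MRS = (5/6)·(x_2−4)/(x_1−20). Tangency with p_1/p_2 gives x_2−4 = (6/5)·(p_1/p_2)·(x_1−20).
Substituting into the budget: x_1* = 20 + 5/11·(m − 20·p_1 − 4·p_2)/p_1, and x_2* = 4 + 6/11·(…)/p_2.
Discretionary income = 78 − 20·2 − 4·5 = 18; x_2* = 4 + 6/11·18/5 = 5.9636.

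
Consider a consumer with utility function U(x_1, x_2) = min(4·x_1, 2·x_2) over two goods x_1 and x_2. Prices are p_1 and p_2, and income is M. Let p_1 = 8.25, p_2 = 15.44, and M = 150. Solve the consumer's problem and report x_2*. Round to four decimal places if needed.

Leontief preferences: the optimum is at the kink where x_1/2 = x_2/4, i.e. x_2 = 2·x_1.
Budget: p_1·x_1 + p_2·2·x_1 = M, so (2·p_1 + 4·p_2)·x_1 = 2·M.
Demand: x_1*(p_1,p_2,M) = 2·M/(2·p_1 + 4·p_2), x_2* = 4·M/(2·p_1 + 4·p_2).
Here 2·8.25 + 4·15.44 = 78.26, giving x_2* = 7.6668.

x_2* = 7.6668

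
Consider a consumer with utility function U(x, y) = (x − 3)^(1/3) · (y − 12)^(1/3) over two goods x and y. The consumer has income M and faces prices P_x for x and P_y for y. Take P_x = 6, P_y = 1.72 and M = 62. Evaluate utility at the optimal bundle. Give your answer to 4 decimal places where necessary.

V = 2.3645

Let x' = x−3, y' = y−12. MRS = y'/x' = P_x/P_y.
After buying the subsistence bundle (3, 12), a share 0.5 of the remaining income goes to x: x* = 3 + 0.5·(M − 3P_x − 12P_y)/P_x.
Discretionary income = 62 − 3·6 − 12·1.72 = 23.36; x* = 3 + 0.5·23.36/6 = 4.9467; y* = 12 + 0.5·23.36/1.72 = 18.7907.
Utility at the optimum: U(4.9467, 18.7907) = 2.3645.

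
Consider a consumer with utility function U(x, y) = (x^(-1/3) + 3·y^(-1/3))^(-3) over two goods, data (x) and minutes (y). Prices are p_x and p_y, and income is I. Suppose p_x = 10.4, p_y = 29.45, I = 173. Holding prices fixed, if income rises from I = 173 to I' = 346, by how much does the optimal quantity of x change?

Δx* = 4.2038

From the CES first-order condition, (1/3)·(y/x)^(4/3) = p_x/p_y.
Hence y/x = (3·p_x/p_y)^(1/(4/3)), i.e. raised to the 0.75 power.
With the ratio pinned down, the budget gives x* = I/(p_x + p_y·(y/x)) and y* = (y/x)·x*.
Numerically y/x = 1.044244, so x* = 173/(10.4 + 29.45·1.044244) = 4.2038.
At I' = 346: x* = 8.4077. Change: 8.4077 − 4.2038 = 4.2038.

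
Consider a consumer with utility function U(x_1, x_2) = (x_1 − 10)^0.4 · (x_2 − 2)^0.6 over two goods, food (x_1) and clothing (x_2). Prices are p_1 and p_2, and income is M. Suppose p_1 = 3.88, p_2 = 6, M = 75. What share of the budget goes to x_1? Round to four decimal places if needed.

share on x_1 = 0.6464

After buying the subsistence bundle (10, 2), a share 0.4 of the remaining income goes to x_1: x_1* = 10 + 0.4·(M − 10p_1 − 2p_2)/p_1.
Discretionary income = 75 − 10·3.88 − 2·6 = 24.2; x_1* = 10 + 0.4·24.2/3.88 = 12.4948; x_2* = 2 + 0.6·24.2/6 = 4.42.
Expenditure on x_1: 3.88·12.4948 = 48.48; share = 0.6464.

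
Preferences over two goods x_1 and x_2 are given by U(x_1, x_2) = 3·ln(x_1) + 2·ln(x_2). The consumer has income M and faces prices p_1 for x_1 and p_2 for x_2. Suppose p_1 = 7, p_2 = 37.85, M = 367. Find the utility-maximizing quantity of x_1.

Tangency: MRS = (3/2)·x_2/x_1 = p_1/p_2.
Rearranging, p_2·x_2 = (2/3)·p_1·x_1. Substituting into the budget gives p_1·x_1·(1 + (2/3)) = M.
Demand: x_1*(p_1,p_2,M) = 0.6·M/p_1 and x_2* = 0.4·M/p_2.
At p_1=7, p_2=37.85, M=367: x_1* = 0.6·367/7 = 31.4571.

x_1* = 31.4571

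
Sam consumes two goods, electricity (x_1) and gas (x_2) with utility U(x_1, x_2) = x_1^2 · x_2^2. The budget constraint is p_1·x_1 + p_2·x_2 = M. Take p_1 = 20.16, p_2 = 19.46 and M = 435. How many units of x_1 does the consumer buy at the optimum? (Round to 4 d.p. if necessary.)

x_1* = 10.7887

Tangency: MRS = x_2/x_1 = p_1/p_2.
So 2·p_2·x_2 = 2·p_1·x_1; combined with the budget, a share 0.5 of income goes to x_1.
Demand: x_1*(p_1,p_2,M) = 0.5·M/p_1 and x_2* = 0.5·M/p_2.
At p_1=20.16, p_2=19.46, M=435: x_1* = 0.5·435/20.16 = 10.7887.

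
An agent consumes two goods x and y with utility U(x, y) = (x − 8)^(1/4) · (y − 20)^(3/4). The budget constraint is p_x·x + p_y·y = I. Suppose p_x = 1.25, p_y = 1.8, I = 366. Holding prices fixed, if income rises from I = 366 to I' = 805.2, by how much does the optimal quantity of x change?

After buying the subsistence bundle (8, 20), a share 0.25 of the remaining income goes to x: x* = 8 + 0.25·(I − 8p_x − 20p_y)/p_x.
Discretionary income = 366 − 8·1.25 − 20·1.8 = 320; x* = 8 + 0.25·320/1.25 = 72.
At I' = 805.2: x* = 159.84. Change: 159.84 − 72 = 87.84.

Δx* = 87.84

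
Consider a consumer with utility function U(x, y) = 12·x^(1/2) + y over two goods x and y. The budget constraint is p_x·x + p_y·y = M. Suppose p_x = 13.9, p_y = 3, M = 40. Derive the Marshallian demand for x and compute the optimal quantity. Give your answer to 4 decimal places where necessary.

x* = 1.6769

Solve: √x = 6·p_y/p_x, so x*(p_x,p_y) = (6·p_y/p_x)², and y* = (M − p_x·x*)/p_y.
Plugging in: x* = (6·3/13.9)² = 1.6769.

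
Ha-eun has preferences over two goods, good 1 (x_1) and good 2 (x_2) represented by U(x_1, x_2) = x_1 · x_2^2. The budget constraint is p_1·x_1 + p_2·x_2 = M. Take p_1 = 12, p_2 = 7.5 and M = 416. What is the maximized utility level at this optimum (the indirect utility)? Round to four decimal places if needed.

V = 15800.5588

MU_x_1/MU_x_2 = (x_2)/(2·x_1); tangency sets this equal to p_1/p_2.
So p_2·x_2 = 2·p_1·x_1; combined with the budget, a share 1/3 of income goes to x_1.
Demand: x_1*(p_1,p_2,M) = 1/3·M/p_1 and x_2* = 2/3·M/p_2.
At p_1=12, p_2=7.5, M=416: x_1* = 1/3·416/12 = 11.5556, x_2* = 36.9778.
Utility at the optimum: U(11.5556, 36.9778) = 15800.5588.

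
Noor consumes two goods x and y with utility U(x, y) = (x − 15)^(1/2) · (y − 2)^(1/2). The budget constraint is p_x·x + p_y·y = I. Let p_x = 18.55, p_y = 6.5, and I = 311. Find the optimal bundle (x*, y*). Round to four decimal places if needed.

After buying the subsistence bundle (15, 2), a share 0.5 of the remaining income goes to x: x* = 15 + 0.5·(I − 15p_x − 2p_y)/p_x.
Discretionary income = 311 − 15·18.55 − 2·6.5 = 19.75; x* = 15 + 0.5·19.75/18.55 = 15.5323; y* = 2 + 0.5·19.75/6.5 = 3.5192.

x* = 15.5323, y* = 3.5192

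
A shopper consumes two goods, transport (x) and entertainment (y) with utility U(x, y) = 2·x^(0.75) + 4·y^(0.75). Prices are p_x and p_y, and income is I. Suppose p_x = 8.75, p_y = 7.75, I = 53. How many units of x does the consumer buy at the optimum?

From the CES first-order condition, (1/2)·(y/x)^(0.25) = p_x/p_y.
Solve for the ratio: y/x = [2·p_x/p_y]^(4).
With the ratio pinned down, the budget gives x* = I/(p_x + p_y·(y/x)) and y* = (y/x)·x*.
Numerically y/x = 25.998326, so x* = 53/(8.75 + 7.75·25.998326) = 0.2521.

x* = 0.2521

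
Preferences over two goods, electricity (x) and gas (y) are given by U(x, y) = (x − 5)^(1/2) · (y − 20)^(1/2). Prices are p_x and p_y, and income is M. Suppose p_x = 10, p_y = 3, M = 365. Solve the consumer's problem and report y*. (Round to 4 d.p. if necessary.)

y* = 62.5

This is Cobb-Douglas in (x−5, y−20): tangency gives 0.5·p_y·(y−20) = 0.5·p_x·(x−5).
After buying the subsistence bundle (5, 20), a share 0.5 of the remaining income goes to x: x* = 5 + 0.5·(M − 5p_x − 20p_y)/p_x.
Discretionary income = 365 − 5·10 − 20·3 = 255; y* = 20 + 0.5·255/3 = 62.5.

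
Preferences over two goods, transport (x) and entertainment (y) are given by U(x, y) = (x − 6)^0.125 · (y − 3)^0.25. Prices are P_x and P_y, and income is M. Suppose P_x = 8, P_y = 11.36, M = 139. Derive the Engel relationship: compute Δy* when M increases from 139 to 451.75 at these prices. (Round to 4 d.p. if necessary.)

This is Cobb-Douglas in (x−6, y−3): tangency gives 0.125·P_y·(y−3) = 0.25·P_x·(x−6).
After buying the subsistence bundle (6, 3), a share 1/3 of the remaining income goes to x: x* = 6 + 1/3·(M − 6P_x − 3P_y)/P_x.
Discretionary income = 139 − 6·8 − 3·11.36 = 56.92; y* = 3 + 2/3·56.92/11.36 = 6.3404.
At M' = 451.75: y* = 24.6942. Change: 24.6942 − 6.3404 = 18.3539.

Δy* = 18.3539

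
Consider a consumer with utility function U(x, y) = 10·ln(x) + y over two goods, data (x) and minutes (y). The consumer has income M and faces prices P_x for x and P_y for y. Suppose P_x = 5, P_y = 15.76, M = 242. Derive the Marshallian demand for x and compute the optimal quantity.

MU_x = 10/x, MU_y = 1. Tangency: 10/x = P_x/P_y.
So x*(P_x,P_y) = 10·P_y/P_x, independent of income; and y* = (M − 10·P_y)/P_y.
At the given prices: x* = 10·15.76/5 = 31.52.

x* = 31.52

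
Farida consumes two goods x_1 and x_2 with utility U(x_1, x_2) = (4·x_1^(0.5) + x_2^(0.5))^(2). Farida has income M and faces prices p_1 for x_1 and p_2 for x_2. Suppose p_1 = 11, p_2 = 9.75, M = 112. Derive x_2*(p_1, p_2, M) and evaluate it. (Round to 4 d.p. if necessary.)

From the CES first-order condition, 4·(x_2/x_1)^(0.5) = p_1/p_2.
Solve for the ratio: x_2/x_1 = [(1/4)·p_1/p_2]^(2).
With the ratio pinned down, the budget gives x_1* = M/(p_1 + p_2·(x_2/x_1)) and x_2* = (x_2/x_1)·x_1*.
Numerically x_2/x_1 = 0.079553, so x_1* = 112/(11 + 9.75·0.079553) = 9.5112 and x_2* = 0.079553·9.5112 = 0.7566.

x_2* = 0.7566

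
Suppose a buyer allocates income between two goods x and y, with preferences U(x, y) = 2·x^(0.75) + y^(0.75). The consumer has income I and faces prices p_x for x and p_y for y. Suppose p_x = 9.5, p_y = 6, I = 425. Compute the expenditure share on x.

With the ratio pinned down, the budget gives x* = I/(p_x + p_y·(y/x)) and y* = (y/x)·x*.
Numerically y/x = 0.392798, so x* = 425/(9.5 + 6·0.392798) = 35.8444 and y* = 0.392798·35.8444 = 14.0796.
Expenditure on x: 9.5·35.8444 = 340.5222; share = 0.8012.

share on x = 0.8012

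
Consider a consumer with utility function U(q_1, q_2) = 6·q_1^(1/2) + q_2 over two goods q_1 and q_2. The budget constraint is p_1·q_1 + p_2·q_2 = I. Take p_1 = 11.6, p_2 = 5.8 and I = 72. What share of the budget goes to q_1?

share on q_1 = 0.3625

MU_q_1 = 3/√q_1, MU_q_2 = 1. Tangency: 3/√q_1 = p_1/p_2.
Thus q_1* = (3·p_2/p_1)² — independent of I — with the rest of income spent on q_2.
Plugging in: q_1* = (3·5.8/11.6)² = 2.25, q_2* = 7.9138.
Expenditure on q_1: 11.6·2.25 = 26.1; share = 0.3625.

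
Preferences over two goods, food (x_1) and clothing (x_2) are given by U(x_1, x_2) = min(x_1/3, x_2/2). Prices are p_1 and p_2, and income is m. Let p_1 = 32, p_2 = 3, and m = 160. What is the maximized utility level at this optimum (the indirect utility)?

With perfect complements, no substitution: consume in ratio x_1:x_2 = 3:2.
Budget: p_1·x_1 + p_2·(2/3)·x_1 = m, so (3·p_1 + 2·p_2)·x_1 = 3·m.
Demand: x_1*(p_1,p_2,m) = 3·m/(3·p_1 + 2·p_2), x_2* = 2·m/(3·p_1 + 2·p_2).
Here 3·32 + 2·3 = 102, giving x_1* = 4.7059 and x_2* = 3.1373.
Utility at the optimum: U(4.7059, 3.1373) = 1.5686.

V = 1.5686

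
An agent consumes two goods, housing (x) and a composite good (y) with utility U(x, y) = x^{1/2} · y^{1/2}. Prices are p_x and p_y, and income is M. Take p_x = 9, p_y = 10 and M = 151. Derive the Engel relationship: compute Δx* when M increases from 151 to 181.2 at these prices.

Tangency: MRS = y/x = p_x/p_y.
Rearranging, p_y·y = p_x·x. Substituting into the budget gives p_x·x·(1 + 1) = M.
Demand: x*(p_x,p_y,M) = 0.5·M/p_x and y* = 0.5·M/p_y.
At p_x=9, p_y=10, M=151: x* = 0.5·151/9 = 8.3889.
At M' = 181.2: x* = 10.0667. Change: 10.0667 − 8.3889 = 1.6778.

Δx* = 1.6778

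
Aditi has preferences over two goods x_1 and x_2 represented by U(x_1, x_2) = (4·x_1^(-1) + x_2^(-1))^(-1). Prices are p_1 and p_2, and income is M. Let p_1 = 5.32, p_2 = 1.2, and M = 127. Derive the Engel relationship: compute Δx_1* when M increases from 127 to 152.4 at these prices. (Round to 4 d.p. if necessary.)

From the CES first-order condition, 4·(x_2/x_1)^(2) = p_1/p_2.
Solve for the ratio: x_2/x_1 = [(1/4)·p_1/p_2]^(0.5).
With the ratio pinned down, the budget gives x_1* = M/(p_1 + p_2·(x_2/x_1)) and x_2* = (x_2/x_1)·x_1*.
Numerically x_2/x_1 = 1.052774, so x_1* = 127/(5.32 + 1.2·1.052774) = 19.2912.
At M' = 152.4: x_1* = 23.1494. Change: 23.1494 − 19.2912 = 3.8582.

Δx_1* = 3.8582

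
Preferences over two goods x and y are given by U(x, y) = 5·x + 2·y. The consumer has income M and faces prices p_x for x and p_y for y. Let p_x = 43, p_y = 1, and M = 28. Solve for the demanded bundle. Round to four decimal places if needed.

Perfect substitutes: compare marginal utility per dollar. 5/p_x vs 2/p_y → 0.1163 vs 2.
y gives more utility per dollar, so spend all income on y: y* = M/p_y, x* = 0.
Numerically: x* = 0, y* = 28.

x* = 0, y* = 28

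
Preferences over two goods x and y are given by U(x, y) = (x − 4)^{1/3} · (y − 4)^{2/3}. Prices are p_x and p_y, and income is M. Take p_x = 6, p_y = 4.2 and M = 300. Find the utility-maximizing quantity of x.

x* = 18.4

This is Cobb-Douglas in (x−4, y−4): tangency gives 1/3·p_y·(y−4) = 2/3·p_x·(x−4).
Substituting into the budget: x* = 4 + 1/3·(M − 4·p_x − 4·p_y)/p_x, and y* = 4 + 2/3·(…)/p_y.
Discretionary income = 300 − 4·6 − 4·4.2 = 259.2; x* = 4 + 1/3·259.2/6 = 18.4.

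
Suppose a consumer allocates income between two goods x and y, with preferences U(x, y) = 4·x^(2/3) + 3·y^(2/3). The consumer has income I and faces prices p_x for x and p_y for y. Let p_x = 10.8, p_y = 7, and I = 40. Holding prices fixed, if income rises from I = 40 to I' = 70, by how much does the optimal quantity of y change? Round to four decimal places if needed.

MU_x ∝ 4·x^(-1/3), MU_y ∝ 3·y^(-1/3), so MRS = (4/3)·(y/x)^(1/3) = p_x/p_y.
Hence y/x = ((3/4)·p_x/p_y)^(1/(1/3)), i.e. raised to the 3 power.
Substitute y = (y/x)·x into the budget: x* = I/(p_x + p_y·(y/x)).
Numerically y/x = 1.549391, so x* = 40/(10.8 + 7·1.549391) = 1.8479 and y* = 1.549391·1.8479 = 2.8632.
At I' = 70: y* = 5.0106. Change: 5.0106 − 2.8632 = 2.1474.

Δy* = 2.1474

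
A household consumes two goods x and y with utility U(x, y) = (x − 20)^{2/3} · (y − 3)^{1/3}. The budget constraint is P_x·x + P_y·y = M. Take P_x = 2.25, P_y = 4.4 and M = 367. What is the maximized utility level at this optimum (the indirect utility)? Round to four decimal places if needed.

MRS = 2·(y−3)/(x−20). Tangency with P_x/P_y gives y−3 = (1/2)·(P_x/P_y)·(x−20).
After buying the subsistence bundle (20, 3), a share 2/3 of the remaining income goes to x: x* = 20 + 2/3·(M − 20P_x − 3P_y)/P_x.
Discretionary income = 367 − 20·2.25 − 3·4.4 = 308.8; x* = 20 + 2/3·308.8/2.25 = 111.4963; y* = 3 + 1/3·308.8/4.4 = 26.3939.
Utility at the optimum: U(111.4963, 26.3939) = 58.0724.

V = 58.0724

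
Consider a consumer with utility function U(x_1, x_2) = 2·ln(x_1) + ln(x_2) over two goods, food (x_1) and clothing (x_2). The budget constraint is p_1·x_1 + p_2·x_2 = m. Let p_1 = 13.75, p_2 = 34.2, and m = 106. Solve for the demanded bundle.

x_1* = 5.1394, x_2* = 1.0331

At p_1=13.75, p_2=34.2, m=106: x_1* = 2/3·106/13.75 = 5.1394, x_2* = 1.0331.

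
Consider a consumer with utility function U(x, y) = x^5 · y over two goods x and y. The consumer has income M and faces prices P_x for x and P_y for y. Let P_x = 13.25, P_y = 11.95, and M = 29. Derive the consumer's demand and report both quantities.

Tangency: MRS = 5·y/x = P_x/P_y.
So 5·P_y·y = P_x·x; combined with the budget, a share 5/6 of income goes to x.
Demand: x*(P_x,P_y,M) = 5/6·M/P_x and y* = 1/6·M/P_y.
At P_x=13.25, P_y=11.95, M=29: x* = 5/6·29/13.25 = 1.8239, y* = 0.4045.

x* = 1.8239, y* = 0.4045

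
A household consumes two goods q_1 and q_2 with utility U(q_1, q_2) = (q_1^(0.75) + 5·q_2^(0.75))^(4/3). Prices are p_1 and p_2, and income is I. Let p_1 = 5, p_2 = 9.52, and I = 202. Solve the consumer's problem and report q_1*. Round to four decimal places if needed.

MRS = MU_q_1/MU_q_2 = (1/5)·(q_2/q_1)^(0.25). Set equal to p_1/p_2.
Hence q_2/q_1 = (5·p_1/p_2)^(1/(0.25)), i.e. raised to the 4 power.
With the ratio pinned down, the budget gives q_1* = I/(p_1 + p_2·(q_2/q_1)) and q_2* = (q_2/q_1)·q_1*.
Numerically q_2/q_1 = 47.556758, so q_1* = 202/(5 + 9.52·47.556758) = 0.4413.

q_1* = 0.4413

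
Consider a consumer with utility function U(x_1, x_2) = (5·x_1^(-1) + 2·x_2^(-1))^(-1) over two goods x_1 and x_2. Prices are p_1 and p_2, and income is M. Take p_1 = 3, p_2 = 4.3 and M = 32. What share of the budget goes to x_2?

From the CES first-order condition, (5/2)·(x_2/x_1)^(2) = p_1/p_2.
Solve for the ratio: x_2/x_1 = [(2/5)·p_1/p_2]^(0.5).
Substitute x_2 = (x_2/x_1)·x_1 into the budget: x_1* = M/(p_1 + p_2·(x_2/x_1)).
Numerically x_2/x_1 = 0.528271, so x_1* = 32/(3 + 4.3·0.528271) = 6.0703 and x_2* = 0.528271·6.0703 = 3.2068.
Expenditure on x_2: 4.3·3.2068 = 13.7891; share = 0.4309.

share on x_2 = 0.4309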